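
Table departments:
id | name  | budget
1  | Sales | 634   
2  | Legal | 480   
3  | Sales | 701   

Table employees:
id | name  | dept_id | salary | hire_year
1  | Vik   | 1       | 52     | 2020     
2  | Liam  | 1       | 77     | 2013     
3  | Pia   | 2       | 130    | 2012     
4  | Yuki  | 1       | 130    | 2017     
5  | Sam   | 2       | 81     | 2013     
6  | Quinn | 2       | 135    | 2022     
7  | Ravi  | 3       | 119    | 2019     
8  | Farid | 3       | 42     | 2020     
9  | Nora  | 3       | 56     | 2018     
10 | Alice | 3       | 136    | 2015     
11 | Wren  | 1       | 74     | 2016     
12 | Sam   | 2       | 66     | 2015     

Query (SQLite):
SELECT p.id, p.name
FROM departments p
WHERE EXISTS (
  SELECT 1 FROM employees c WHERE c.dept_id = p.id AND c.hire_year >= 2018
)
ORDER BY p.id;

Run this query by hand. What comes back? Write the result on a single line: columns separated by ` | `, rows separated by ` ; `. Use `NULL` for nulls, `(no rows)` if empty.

For each departments row, check whether any employees with matching dept_id has hire_year >= 2018.
Keep rows where that is true.

1 | Sales ; 2 | Legal ; 3 | Sales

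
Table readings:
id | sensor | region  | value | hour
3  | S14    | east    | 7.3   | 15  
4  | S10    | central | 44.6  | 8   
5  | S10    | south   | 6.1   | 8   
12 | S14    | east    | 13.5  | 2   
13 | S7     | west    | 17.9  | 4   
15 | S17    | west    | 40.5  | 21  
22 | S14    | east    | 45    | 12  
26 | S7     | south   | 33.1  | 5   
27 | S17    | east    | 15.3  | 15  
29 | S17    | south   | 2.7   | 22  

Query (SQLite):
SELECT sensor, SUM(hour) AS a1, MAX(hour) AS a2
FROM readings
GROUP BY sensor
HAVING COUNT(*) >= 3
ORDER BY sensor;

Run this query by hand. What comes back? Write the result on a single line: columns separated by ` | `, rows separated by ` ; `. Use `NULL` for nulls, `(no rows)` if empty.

S14 | 29 | 15 ; S17 | 58 | 22

Group readings by sensor.
Per group compute: SUM(hour), MAX(hour).
HAVING: drop groups with fewer than 3 rows.
  S10: ids {4, 5} → SUM(hour)=16, MAX(hour)=8
  S14: ids {3, 12, 22} → SUM(hour)=29, MAX(hour)=15
  S17: ids {15, 27, 29} → SUM(hour)=58, MAX(hour)=22
  S7: ids {13, 26} → SUM(hour)=9, MAX(hour)=5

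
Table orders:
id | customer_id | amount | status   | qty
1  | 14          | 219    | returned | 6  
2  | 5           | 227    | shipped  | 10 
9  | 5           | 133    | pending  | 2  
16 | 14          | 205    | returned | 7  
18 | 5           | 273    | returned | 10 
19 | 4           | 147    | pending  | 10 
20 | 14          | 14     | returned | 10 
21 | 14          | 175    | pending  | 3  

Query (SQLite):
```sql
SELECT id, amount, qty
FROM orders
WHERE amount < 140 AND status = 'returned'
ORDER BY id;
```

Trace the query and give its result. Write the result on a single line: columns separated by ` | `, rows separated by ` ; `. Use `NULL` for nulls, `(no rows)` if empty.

20 | 14 | 10

amount < 140: ids {9, 20}
status = 'returned': ids {1, 16, 18, 20}
Combine with AND.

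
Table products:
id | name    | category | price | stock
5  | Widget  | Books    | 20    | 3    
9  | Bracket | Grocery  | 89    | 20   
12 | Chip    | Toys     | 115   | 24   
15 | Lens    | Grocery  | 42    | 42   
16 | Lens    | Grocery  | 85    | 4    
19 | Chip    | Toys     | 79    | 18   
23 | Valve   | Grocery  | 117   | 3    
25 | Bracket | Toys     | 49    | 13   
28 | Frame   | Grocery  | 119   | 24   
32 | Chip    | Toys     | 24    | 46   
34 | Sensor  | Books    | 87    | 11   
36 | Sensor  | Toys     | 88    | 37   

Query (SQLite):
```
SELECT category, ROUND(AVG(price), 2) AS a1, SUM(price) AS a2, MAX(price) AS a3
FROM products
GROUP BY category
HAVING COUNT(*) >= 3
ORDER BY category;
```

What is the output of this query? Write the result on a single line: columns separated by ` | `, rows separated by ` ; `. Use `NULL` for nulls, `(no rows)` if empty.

Grocery | 90.4 | 452 | 119 ; Toys | 71 | 355 | 115

Group products by category.
Per group compute: ROUND(AVG(price), 2), SUM(price), MAX(price).
HAVING: drop groups with fewer than 3 rows.
  Books: ids {5, 34} → ROUND(AVG(price), 2)=53.5, SUM(price)=107, MAX(price)=87
  Grocery: ids {9, 15, 16, 23, 28} → ROUND(AVG(price), 2)=90.4, SUM(price)=452, MAX(price)=119
  Toys: ids {12, 19, 25, 32, 36} → ROUND(AVG(price), 2)=71, SUM(price)=355, MAX(price)=115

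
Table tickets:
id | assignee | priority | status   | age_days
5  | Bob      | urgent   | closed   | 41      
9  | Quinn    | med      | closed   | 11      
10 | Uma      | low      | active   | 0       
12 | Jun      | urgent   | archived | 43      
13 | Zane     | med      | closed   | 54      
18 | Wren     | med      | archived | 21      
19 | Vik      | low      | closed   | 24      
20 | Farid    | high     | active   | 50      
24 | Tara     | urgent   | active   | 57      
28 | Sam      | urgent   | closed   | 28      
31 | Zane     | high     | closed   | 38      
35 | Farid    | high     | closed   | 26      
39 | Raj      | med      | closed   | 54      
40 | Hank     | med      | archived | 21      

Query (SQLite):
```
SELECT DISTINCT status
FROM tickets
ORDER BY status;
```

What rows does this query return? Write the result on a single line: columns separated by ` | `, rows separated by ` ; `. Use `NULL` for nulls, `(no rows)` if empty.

Collect distinct status values from tickets.

active ; archived ; closed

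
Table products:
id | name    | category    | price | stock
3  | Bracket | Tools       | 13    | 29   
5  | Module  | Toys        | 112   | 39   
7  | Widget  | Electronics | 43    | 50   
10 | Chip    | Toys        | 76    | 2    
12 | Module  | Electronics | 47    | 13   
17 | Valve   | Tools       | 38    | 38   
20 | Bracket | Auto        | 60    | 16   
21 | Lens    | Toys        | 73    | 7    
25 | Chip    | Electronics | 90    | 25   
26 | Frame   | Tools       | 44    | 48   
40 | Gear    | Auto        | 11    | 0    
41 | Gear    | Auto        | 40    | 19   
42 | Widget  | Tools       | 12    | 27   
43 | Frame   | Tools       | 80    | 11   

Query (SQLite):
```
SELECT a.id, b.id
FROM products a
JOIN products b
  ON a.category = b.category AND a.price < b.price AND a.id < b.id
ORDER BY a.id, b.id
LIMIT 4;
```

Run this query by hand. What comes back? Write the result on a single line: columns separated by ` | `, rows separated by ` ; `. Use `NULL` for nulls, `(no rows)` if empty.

Pairs (a,b) with same category, a.price < b.price, a.id < b.id.
category groups: Auto:{20,40,41} Electronics:{7,12,25} Tools:{3,17,26,42,43} Toys:{5,10,21}
Ordered by (a.id, b.id); first 4.

3 | 17 ; 3 | 26 ; 3 | 43 ; 7 | 12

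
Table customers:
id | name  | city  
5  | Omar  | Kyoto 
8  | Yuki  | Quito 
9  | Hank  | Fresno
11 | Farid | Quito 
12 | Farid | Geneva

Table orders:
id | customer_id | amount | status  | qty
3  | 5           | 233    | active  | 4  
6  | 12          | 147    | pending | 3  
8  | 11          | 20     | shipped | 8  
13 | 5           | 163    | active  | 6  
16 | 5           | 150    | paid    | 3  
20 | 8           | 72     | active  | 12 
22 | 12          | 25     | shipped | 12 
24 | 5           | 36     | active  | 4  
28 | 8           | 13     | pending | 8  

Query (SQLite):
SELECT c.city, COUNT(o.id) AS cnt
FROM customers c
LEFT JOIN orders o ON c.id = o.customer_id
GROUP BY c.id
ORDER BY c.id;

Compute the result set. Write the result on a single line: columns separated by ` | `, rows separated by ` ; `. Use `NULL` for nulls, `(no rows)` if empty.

LEFT JOIN keeps every customers row; unmatched ones get NULL for orders columns.
Group by customers.id and compute COUNT(o.id). COUNT(col) of an all-NULL group is 0.
  5: ids {3, 13, 16, 24} → COUNT(o.id)=4
  8: ids {20, 28} → COUNT(o.id)=2
  9: ids {—} → COUNT(o.id)=0
  11: ids {8} → COUNT(o.id)=1
  12: ids {6, 22} → COUNT(o.id)=2

Kyoto | 4 ; Quito | 2 ; Fresno | 0 ; Quito | 1 ; Geneva | 2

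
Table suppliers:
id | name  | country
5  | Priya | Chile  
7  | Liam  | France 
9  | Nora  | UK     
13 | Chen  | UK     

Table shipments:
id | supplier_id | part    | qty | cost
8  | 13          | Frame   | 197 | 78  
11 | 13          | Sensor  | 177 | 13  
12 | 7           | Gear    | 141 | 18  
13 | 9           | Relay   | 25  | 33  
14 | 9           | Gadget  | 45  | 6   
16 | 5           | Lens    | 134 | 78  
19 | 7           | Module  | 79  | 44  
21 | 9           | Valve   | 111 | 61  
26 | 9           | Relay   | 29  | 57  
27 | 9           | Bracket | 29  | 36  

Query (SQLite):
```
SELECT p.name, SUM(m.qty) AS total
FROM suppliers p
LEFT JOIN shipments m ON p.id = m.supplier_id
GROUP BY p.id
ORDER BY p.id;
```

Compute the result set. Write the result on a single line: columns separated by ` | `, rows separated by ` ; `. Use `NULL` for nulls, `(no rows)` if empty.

Priya | 134 ; Liam | 220 ; Nora | 239 ; Chen | 374

LEFT JOIN keeps every suppliers row; unmatched ones get NULL for shipments columns.
Group by suppliers.id and compute SUM(m.qty). SUM over an all-NULL group is NULL.
  5: ids {16} → SUM(m.qty)=134
  7: ids {12, 19} → SUM(m.qty)=220
  9: ids {13, 14, 21, 26, 27} → SUM(m.qty)=239
  13: ids {8, 11} → SUM(m.qty)=374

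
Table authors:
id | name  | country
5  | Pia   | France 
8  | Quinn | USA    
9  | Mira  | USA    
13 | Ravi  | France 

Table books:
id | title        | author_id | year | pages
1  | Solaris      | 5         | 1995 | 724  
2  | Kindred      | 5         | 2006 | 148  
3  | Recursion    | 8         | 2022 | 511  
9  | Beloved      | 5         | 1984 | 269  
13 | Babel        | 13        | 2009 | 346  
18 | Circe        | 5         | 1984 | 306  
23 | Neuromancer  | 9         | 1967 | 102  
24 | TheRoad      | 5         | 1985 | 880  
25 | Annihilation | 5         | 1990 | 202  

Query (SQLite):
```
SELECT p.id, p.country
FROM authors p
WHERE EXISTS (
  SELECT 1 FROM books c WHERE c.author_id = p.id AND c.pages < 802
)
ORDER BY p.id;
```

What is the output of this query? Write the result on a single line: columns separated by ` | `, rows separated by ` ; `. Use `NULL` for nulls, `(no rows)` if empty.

5 | France ; 8 | USA ; 9 | USA ; 13 | France

For each authors row, check whether any books with matching author_id has pages < 802.
Keep rows where that is true.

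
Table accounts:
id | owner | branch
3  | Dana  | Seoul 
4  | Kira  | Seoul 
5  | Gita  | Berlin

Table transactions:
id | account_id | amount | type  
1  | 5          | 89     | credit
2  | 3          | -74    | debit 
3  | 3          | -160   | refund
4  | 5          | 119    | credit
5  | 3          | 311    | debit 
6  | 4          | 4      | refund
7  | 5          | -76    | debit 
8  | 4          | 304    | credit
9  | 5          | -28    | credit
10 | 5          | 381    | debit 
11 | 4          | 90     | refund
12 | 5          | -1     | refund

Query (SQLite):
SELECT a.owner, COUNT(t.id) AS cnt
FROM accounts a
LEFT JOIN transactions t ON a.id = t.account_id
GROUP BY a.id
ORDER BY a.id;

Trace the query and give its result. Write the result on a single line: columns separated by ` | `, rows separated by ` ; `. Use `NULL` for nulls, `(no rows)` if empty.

Dana | 3 ; Kira | 3 ; Gita | 6

LEFT JOIN keeps every accounts row; unmatched ones get NULL for transactions columns.
Group by accounts.id and compute COUNT(t.id). COUNT(col) of an all-NULL group is 0.
  3: ids {2, 3, 5} → COUNT(t.id)=3
  4: ids {6, 8, 11} → COUNT(t.id)=3
  5: ids {1, 4, 7, 9, 10, 12} → COUNT(t.id)=6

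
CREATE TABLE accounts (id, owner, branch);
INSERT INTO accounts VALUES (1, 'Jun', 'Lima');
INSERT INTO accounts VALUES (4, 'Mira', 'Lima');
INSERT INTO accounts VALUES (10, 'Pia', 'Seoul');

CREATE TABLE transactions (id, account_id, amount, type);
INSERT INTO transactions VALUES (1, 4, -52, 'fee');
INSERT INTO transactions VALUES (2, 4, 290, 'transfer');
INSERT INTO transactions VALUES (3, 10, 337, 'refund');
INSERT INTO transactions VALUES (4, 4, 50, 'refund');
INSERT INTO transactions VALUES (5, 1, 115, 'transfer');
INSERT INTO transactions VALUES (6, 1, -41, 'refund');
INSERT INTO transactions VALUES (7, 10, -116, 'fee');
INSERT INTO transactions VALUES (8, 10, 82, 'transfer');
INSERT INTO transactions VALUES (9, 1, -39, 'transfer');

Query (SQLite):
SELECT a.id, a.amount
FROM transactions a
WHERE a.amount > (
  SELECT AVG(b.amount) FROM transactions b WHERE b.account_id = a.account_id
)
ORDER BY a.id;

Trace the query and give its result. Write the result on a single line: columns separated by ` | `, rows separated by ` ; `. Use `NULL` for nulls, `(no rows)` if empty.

For each transactions row a, compute AVG(amount) over rows sharing a.account_id.
Keep row a if a.amount > that per-group AVG.
  account_id=1: AVG(amount) = 11.666667
  account_id=4: AVG(amount) = 96.0
  account_id=10: AVG(amount) = 101.0

2 | 290 ; 3 | 337 ; 5 | 115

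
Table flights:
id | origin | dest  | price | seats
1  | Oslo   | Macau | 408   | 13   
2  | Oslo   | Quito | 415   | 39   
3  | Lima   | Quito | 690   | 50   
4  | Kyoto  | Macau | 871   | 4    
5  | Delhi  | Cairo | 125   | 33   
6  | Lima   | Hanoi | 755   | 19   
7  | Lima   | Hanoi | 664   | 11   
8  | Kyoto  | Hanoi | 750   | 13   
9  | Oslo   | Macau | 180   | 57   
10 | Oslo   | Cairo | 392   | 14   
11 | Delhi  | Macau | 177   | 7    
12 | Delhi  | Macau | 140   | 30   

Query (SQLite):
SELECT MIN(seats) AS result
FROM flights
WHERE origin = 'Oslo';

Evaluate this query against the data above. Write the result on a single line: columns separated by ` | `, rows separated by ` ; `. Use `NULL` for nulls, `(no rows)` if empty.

13

Rows where origin='Oslo' → seats values: [13, 39, 57, 14].
MIN of non-NULL values = 13.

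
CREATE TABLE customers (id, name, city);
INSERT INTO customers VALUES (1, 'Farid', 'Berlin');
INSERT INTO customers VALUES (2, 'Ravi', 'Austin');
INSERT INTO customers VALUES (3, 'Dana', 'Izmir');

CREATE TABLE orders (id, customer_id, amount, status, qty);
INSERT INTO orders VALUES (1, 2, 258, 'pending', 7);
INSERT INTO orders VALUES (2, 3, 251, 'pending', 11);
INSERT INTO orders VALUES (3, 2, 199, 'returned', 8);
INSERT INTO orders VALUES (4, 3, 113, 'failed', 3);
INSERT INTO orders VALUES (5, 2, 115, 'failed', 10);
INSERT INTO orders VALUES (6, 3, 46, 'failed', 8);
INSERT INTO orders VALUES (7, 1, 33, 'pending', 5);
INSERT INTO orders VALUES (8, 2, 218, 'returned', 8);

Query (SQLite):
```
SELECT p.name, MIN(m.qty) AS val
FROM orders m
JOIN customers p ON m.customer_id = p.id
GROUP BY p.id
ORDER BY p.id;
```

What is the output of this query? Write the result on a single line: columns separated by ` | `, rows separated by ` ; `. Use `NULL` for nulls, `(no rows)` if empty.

Farid | 5 ; Ravi | 7 ; Dana | 3

Join each orders row to its customers via customer_id.
Group joined rows by customers.id; compute MIN(m.qty) per group.
  1: ids {7} → MIN(m.qty)=5
  2: ids {1, 3, 5, 8} → MIN(m.qty)=7
  3: ids {2, 4, 6} → MIN(m.qty)=3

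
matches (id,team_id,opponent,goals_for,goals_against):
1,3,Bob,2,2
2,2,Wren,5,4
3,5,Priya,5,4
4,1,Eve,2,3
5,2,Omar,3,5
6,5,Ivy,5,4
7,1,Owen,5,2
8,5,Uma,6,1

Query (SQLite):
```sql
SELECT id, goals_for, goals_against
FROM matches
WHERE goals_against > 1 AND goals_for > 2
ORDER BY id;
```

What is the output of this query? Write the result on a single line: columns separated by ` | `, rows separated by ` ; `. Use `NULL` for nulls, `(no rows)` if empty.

2 | 5 | 4 ; 3 | 5 | 4 ; 5 | 3 | 5 ; 6 | 5 | 4 ; 7 | 5 | 2

goals_against > 1: ids {1, 2, 3, 4, 5, 6, 7}
goals_for > 2: ids {2, 3, 5, 6, 7, 8}
Combine with AND.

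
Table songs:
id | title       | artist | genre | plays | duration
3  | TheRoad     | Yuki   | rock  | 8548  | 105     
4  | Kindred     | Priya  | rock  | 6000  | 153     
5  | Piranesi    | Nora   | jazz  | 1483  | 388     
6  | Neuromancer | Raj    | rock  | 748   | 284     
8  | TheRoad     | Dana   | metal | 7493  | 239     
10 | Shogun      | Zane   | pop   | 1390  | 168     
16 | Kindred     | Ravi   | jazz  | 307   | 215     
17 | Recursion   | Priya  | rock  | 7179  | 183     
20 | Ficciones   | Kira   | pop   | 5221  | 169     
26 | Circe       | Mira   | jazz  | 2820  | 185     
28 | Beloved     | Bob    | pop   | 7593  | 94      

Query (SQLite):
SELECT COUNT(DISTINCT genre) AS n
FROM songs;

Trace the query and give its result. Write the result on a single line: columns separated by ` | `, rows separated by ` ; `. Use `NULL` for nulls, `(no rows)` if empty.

Count distinct non-NULL genre values.

4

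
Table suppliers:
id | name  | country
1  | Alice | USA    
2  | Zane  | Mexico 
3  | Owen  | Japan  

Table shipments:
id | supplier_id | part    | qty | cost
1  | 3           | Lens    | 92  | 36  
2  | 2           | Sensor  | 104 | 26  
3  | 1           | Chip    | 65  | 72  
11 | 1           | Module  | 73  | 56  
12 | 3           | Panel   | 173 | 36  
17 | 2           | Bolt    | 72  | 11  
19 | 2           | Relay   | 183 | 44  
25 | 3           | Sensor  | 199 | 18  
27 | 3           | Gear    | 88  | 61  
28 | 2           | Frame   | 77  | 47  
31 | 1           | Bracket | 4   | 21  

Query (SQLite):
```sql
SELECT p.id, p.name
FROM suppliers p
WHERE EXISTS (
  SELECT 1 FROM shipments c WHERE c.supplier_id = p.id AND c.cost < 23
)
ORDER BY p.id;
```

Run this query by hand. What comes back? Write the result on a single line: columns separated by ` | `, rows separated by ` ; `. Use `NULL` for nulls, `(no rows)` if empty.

1 | Alice ; 2 | Zane ; 3 | Owen

For each suppliers row, check whether any shipments with matching supplier_id has cost < 23.
Keep rows where that is true.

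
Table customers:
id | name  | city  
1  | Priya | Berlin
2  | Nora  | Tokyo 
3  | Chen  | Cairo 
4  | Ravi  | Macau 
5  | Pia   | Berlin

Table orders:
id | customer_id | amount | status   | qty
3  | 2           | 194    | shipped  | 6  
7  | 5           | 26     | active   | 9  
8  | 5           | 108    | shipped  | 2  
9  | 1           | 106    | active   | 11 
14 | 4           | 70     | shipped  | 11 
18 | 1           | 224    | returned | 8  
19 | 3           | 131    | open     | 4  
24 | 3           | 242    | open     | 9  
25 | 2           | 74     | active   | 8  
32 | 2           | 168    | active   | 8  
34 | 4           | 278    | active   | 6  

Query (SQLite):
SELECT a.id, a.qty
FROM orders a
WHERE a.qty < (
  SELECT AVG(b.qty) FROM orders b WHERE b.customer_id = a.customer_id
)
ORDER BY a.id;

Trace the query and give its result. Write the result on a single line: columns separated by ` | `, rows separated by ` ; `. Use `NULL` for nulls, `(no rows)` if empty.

For each orders row a, compute AVG(qty) over rows sharing a.customer_id.
Keep row a if a.qty < that per-group AVG.
  customer_id=1: AVG(qty) = 9.5
  customer_id=2: AVG(qty) = 7.333333
  customer_id=3: AVG(qty) = 6.5
  customer_id=4: AVG(qty) = 8.5
  customer_id=5: AVG(qty) = 5.5

3 | 6 ; 8 | 2 ; 18 | 8 ; 19 | 4 ; 34 | 6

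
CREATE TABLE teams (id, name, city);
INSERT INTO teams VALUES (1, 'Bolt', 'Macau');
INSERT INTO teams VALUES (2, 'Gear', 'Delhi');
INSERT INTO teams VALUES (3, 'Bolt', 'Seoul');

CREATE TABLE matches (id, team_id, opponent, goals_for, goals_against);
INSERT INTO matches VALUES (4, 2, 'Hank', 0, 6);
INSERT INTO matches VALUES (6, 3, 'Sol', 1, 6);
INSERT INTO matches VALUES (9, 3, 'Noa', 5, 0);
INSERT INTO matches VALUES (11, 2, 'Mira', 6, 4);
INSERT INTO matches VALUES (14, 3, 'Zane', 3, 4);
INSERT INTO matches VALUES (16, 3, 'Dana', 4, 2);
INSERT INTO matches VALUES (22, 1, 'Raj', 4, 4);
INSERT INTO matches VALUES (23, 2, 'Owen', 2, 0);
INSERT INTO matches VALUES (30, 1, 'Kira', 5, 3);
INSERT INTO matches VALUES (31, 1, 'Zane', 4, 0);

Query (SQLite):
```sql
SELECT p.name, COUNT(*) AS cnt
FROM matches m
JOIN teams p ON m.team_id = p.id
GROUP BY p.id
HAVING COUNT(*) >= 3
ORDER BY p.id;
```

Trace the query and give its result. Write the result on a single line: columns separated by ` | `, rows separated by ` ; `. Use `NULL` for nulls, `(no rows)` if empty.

Join each matches row to its teams via team_id.
Group joined rows by teams.id; compute COUNT(*) per group.
HAVING: keep groups with count ≥ 3.
  1: ids {22, 30, 31} → COUNT(*)=3
  2: ids {4, 11, 23} → COUNT(*)=3
  3: ids {6, 9, 14, 16} → COUNT(*)=4

Bolt | 3 ; Gear | 3 ; Bolt | 4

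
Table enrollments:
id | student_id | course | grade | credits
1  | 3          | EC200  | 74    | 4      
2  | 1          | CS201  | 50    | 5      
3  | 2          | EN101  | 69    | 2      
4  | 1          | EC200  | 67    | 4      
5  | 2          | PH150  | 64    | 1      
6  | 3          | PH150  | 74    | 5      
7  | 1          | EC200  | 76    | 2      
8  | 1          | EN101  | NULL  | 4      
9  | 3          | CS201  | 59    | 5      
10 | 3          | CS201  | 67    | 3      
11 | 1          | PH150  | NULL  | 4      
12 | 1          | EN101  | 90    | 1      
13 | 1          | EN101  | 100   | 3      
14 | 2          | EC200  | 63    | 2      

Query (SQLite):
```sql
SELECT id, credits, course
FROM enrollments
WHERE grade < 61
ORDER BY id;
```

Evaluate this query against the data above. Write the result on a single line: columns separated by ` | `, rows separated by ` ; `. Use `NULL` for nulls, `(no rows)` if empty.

2 | 5 | CS201 ; 9 | 5 | CS201

grade < 61: ids {2, 9}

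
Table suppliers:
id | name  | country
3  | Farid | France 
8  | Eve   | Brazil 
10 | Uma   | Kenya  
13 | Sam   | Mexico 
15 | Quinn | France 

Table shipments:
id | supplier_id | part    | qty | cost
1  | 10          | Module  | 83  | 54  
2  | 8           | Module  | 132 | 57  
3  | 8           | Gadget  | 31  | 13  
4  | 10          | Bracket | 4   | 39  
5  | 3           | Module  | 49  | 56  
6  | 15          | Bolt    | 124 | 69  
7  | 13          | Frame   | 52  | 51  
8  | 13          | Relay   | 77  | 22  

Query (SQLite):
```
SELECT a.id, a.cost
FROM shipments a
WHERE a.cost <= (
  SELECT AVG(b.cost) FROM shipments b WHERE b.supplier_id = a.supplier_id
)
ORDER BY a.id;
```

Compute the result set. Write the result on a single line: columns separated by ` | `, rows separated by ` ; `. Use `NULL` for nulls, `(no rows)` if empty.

For each shipments row a, compute AVG(cost) over rows sharing a.supplier_id.
Keep row a if a.cost <= that per-group AVG.
  supplier_id=3: AVG(cost) = 56.0
  supplier_id=8: AVG(cost) = 35.0
  supplier_id=10: AVG(cost) = 46.5
  supplier_id=13: AVG(cost) = 36.5
  supplier_id=15: AVG(cost) = 69.0

3 | 13 ; 4 | 39 ; 5 | 56 ; 6 | 69 ; 8 | 22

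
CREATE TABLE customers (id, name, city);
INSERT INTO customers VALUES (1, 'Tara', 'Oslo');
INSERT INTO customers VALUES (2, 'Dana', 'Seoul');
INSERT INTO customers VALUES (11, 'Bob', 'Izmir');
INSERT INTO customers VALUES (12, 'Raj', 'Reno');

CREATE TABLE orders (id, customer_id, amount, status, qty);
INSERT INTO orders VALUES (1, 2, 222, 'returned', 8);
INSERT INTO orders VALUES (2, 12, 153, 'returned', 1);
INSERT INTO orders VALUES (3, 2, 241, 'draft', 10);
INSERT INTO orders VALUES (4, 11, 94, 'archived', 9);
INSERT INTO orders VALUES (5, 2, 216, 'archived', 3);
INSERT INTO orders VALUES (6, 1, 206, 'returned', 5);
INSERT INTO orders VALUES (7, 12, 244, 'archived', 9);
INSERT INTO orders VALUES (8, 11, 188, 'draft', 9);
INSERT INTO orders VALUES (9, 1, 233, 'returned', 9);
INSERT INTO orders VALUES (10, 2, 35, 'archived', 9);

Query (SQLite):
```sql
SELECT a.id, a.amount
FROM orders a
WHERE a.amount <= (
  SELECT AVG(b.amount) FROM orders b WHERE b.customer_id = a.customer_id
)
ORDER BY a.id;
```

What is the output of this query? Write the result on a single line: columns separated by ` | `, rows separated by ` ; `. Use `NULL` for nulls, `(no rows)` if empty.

2 | 153 ; 4 | 94 ; 6 | 206 ; 10 | 35

For each orders row a, compute AVG(amount) over rows sharing a.customer_id.
Keep row a if a.amount <= that per-group AVG.
  customer_id=1: AVG(amount) = 219.5
  customer_id=2: AVG(amount) = 178.5
  customer_id=11: AVG(amount) = 141.0
  customer_id=12: AVG(amount) = 198.5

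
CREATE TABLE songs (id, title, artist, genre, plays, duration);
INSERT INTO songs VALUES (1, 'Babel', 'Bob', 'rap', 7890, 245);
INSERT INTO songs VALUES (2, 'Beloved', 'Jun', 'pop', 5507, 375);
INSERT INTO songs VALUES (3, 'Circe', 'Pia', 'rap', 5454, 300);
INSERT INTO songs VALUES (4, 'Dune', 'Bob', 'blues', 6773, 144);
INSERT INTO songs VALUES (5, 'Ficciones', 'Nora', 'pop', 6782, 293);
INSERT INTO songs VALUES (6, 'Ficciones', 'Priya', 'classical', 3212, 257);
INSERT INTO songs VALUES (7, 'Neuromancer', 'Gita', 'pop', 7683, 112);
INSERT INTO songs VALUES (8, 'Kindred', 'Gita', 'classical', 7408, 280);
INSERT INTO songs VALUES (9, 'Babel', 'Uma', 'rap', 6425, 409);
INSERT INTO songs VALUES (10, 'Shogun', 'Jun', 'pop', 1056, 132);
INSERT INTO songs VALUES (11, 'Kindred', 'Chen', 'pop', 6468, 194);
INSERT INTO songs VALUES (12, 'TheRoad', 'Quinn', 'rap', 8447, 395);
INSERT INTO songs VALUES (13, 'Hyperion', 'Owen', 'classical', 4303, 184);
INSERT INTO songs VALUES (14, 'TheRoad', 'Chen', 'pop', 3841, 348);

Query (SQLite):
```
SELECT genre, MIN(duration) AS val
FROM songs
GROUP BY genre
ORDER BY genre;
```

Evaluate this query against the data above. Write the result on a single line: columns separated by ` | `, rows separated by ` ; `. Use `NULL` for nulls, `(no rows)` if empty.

Partition songs by genre; compute MIN(duration) within each group.
  blues: ids {4} → MIN(duration)=144
  classical: ids {6, 8, 13} → MIN(duration)=184
  pop: ids {2, 5, 7, 10, 11, 14} → MIN(duration)=112
  rap: ids {1, 3, 9, 12} → MIN(duration)=245

blues | 144 ; classical | 184 ; pop | 112 ; rap | 245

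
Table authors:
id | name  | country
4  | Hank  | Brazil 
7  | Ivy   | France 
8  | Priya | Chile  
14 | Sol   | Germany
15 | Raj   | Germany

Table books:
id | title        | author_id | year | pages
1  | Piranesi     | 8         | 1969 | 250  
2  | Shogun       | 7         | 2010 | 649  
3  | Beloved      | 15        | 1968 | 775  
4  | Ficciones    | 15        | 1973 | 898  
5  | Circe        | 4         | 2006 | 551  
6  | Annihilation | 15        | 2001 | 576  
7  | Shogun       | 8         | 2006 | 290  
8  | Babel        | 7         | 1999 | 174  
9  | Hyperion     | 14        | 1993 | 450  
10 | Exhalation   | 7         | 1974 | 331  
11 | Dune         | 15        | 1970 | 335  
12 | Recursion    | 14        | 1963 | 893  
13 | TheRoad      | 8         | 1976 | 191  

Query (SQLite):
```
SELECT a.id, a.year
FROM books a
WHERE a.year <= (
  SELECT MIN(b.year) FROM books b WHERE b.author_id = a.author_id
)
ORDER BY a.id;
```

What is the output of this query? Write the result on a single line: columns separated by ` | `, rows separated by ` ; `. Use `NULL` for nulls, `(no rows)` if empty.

1 | 1969 ; 3 | 1968 ; 5 | 2006 ; 10 | 1974 ; 12 | 1963

For each books row a, compute MIN(year) over rows sharing a.author_id.
Keep row a if a.year <= that per-group MIN.
  author_id=4: MIN(year) = 2006
  author_id=7: MIN(year) = 1974
  author_id=8: MIN(year) = 1969
  author_id=14: MIN(year) = 1963
  author_id=15: MIN(year) = 1968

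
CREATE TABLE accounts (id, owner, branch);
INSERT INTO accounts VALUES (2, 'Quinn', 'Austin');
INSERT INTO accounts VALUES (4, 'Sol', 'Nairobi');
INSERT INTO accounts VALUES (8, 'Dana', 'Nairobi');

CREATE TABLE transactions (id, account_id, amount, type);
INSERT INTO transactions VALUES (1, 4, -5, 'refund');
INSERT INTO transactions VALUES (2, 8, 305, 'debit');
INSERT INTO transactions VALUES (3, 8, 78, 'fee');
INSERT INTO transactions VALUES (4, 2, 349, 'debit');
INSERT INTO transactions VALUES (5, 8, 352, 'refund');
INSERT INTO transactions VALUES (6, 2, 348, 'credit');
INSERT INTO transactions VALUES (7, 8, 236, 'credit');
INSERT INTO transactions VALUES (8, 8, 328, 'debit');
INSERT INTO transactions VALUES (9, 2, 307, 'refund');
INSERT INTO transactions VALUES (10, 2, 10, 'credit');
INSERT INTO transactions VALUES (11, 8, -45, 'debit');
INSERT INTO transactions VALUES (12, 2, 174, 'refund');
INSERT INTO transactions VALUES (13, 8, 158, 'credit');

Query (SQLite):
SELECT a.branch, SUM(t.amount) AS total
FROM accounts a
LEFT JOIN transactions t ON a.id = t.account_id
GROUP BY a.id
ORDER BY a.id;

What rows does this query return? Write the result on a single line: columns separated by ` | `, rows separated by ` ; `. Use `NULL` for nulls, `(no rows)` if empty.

Austin | 1188 ; Nairobi | -5 ; Nairobi | 1412

LEFT JOIN keeps every accounts row; unmatched ones get NULL for transactions columns.
Group by accounts.id and compute SUM(t.amount). SUM over an all-NULL group is NULL.
  2: ids {4, 6, 9, 10, 12} → SUM(t.amount)=1188
  4: ids {1} → SUM(t.amount)=-5
  8: ids {2, 3, 5, 7, 8, 11, 13} → SUM(t.amount)=1412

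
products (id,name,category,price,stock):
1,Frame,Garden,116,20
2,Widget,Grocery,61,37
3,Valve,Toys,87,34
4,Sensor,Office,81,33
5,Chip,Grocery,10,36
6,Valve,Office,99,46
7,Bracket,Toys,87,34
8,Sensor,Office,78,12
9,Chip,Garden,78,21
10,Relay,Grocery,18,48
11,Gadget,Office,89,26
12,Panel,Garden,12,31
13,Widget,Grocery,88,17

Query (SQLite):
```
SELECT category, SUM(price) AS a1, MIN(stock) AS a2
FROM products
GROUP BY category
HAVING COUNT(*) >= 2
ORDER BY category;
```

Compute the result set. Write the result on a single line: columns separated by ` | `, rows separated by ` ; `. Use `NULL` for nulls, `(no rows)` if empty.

Group products by category.
Per group compute: SUM(price), MIN(stock).
HAVING: drop groups with fewer than 2 rows.
  Garden: ids {1, 9, 12} → SUM(price)=206, MIN(stock)=20
  Grocery: ids {2, 5, 10, 13} → SUM(price)=177, MIN(stock)=17
  Office: ids {4, 6, 8, 11} → SUM(price)=347, MIN(stock)=12
  Toys: ids {3, 7} → SUM(price)=174, MIN(stock)=34

Garden | 206 | 20 ; Grocery | 177 | 17 ; Office | 347 | 12 ; Toys | 174 | 34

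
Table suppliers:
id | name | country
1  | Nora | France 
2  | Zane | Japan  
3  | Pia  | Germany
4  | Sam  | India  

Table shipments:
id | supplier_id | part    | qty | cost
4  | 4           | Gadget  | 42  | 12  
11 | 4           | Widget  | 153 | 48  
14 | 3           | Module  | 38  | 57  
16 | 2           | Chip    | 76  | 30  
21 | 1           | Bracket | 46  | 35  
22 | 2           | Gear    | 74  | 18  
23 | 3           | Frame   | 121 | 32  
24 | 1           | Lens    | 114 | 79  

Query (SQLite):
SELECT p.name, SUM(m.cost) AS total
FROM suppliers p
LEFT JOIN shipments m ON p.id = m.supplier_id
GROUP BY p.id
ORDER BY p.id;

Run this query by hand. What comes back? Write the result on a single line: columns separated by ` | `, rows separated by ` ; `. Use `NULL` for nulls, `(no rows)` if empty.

Nora | 114 ; Zane | 48 ; Pia | 89 ; Sam | 60

LEFT JOIN keeps every suppliers row; unmatched ones get NULL for shipments columns.
Group by suppliers.id and compute SUM(m.cost). SUM over an all-NULL group is NULL.
  1: ids {21, 24} → SUM(m.cost)=114
  2: ids {16, 22} → SUM(m.cost)=48
  3: ids {14, 23} → SUM(m.cost)=89
  4: ids {4, 11} → SUM(m.cost)=60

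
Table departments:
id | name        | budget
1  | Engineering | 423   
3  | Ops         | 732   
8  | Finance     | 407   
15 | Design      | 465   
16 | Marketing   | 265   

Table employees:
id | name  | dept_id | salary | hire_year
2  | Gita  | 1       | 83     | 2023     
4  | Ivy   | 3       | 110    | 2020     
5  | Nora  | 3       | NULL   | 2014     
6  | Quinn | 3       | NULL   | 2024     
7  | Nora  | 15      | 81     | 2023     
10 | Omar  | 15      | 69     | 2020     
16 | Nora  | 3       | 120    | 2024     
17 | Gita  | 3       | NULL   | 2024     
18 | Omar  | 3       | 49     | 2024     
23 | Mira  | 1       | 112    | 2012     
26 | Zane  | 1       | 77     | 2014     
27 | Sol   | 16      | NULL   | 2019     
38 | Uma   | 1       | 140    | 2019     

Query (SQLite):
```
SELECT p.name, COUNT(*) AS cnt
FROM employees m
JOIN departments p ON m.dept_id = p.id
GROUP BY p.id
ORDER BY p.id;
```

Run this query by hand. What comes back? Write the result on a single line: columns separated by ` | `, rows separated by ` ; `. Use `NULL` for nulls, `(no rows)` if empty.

Engineering | 4 ; Ops | 6 ; Design | 2 ; Marketing | 1

Join each employees row to its departments via dept_id.
Group joined rows by departments.id; compute COUNT(*) per group.
  1: ids {2, 23, 26, 38} → COUNT(*)=4
  3: ids {4, 5, 6, 16, 17, 18} → COUNT(*)=6
  15: ids {7, 10} → COUNT(*)=2
  16: ids {27} → COUNT(*)=1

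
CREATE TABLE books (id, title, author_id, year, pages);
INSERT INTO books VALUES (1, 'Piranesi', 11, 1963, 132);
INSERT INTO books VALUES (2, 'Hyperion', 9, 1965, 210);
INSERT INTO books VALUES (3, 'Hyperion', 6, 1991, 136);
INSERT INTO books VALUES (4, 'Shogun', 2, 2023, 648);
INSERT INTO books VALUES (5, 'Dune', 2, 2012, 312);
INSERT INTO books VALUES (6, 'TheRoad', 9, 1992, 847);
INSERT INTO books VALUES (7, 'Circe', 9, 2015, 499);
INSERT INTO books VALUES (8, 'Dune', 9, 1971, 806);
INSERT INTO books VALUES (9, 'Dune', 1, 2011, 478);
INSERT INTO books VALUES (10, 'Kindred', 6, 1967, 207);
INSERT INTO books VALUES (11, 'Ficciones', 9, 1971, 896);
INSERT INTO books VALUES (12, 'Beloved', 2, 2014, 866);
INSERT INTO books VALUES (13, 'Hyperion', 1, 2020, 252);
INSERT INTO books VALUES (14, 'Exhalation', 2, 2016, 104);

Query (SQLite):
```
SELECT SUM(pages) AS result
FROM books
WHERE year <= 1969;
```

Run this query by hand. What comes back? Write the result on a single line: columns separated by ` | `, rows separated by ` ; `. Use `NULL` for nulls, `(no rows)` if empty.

549

Rows where year <= 1969 → pages values: [132, 210, 207].
SUM of non-NULL values = 549.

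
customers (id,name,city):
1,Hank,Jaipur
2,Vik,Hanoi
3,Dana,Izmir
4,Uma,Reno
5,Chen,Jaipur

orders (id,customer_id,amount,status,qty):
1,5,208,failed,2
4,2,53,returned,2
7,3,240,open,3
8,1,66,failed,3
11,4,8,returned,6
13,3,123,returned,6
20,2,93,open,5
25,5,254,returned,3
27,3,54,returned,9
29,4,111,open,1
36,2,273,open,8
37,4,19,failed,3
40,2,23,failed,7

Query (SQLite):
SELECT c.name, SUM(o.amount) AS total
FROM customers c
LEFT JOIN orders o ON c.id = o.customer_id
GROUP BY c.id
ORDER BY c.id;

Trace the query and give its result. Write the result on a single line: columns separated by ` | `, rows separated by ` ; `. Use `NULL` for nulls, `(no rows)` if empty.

Hank | 66 ; Vik | 442 ; Dana | 417 ; Uma | 138 ; Chen | 462

LEFT JOIN keeps every customers row; unmatched ones get NULL for orders columns.
Group by customers.id and compute SUM(o.amount). SUM over an all-NULL group is NULL.
  1: ids {8} → SUM(o.amount)=66
  2: ids {4, 20, 36, 40} → SUM(o.amount)=442
  3: ids {7, 13, 27} → SUM(o.amount)=417
  4: ids {11, 29, 37} → SUM(o.amount)=138
  5: ids {1, 25} → SUM(o.amount)=462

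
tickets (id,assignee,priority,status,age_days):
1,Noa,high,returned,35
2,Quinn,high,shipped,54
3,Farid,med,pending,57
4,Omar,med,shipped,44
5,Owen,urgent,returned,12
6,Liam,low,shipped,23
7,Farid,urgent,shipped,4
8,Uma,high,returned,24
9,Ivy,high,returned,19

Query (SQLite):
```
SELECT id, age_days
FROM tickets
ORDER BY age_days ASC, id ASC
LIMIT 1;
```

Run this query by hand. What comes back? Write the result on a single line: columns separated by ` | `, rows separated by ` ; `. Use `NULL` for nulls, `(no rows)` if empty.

7 | 4

Sort by age_days asc, tiebreak id asc: (4, id=7), (12, id=5), (19, id=9), (23, id=6) …. Take first 1.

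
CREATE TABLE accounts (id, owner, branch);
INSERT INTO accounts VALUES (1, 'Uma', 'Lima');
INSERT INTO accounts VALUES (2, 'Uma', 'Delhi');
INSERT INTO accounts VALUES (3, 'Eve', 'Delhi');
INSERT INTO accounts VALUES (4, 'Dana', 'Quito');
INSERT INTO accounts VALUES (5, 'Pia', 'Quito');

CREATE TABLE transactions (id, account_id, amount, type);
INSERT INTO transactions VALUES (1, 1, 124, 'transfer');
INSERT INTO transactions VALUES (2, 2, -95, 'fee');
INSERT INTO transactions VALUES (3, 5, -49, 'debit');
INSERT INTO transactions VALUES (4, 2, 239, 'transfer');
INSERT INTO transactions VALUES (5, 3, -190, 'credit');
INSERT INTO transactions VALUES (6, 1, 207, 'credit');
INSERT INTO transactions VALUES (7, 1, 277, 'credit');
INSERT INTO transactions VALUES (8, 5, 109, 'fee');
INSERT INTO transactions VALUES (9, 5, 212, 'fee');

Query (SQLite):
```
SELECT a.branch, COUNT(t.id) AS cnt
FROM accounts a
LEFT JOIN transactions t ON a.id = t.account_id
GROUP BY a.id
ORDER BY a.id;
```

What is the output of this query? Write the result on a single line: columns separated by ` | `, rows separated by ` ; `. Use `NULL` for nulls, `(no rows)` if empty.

Lima | 3 ; Delhi | 2 ; Delhi | 1 ; Quito | 0 ; Quito | 3

LEFT JOIN keeps every accounts row; unmatched ones get NULL for transactions columns.
Group by accounts.id and compute COUNT(t.id). COUNT(col) of an all-NULL group is 0.
  1: ids {1, 6, 7} → COUNT(t.id)=3
  2: ids {2, 4} → COUNT(t.id)=2
  3: ids {5} → COUNT(t.id)=1
  4: ids {—} → COUNT(t.id)=0
  5: ids {3, 8, 9} → COUNT(t.id)=3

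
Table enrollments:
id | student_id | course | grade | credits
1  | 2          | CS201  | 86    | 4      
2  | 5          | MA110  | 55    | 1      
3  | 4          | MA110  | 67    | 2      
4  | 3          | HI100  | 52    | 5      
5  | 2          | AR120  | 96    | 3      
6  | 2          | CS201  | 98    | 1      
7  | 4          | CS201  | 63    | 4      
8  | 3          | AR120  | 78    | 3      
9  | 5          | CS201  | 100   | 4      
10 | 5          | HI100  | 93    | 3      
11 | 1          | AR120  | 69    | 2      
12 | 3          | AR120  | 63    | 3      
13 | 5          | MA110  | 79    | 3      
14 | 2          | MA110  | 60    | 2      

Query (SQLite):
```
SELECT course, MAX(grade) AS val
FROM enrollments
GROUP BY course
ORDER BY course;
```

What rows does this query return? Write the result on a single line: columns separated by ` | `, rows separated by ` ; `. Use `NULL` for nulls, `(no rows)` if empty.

Partition enrollments by course; compute MAX(grade) within each group.
  AR120: ids {5, 8, 11, 12} → MAX(grade)=96
  CS201: ids {1, 6, 7, 9} → MAX(grade)=100
  HI100: ids {4, 10} → MAX(grade)=93
  MA110: ids {2, 3, 13, 14} → MAX(grade)=79

AR120 | 96 ; CS201 | 100 ; HI100 | 93 ; MA110 | 79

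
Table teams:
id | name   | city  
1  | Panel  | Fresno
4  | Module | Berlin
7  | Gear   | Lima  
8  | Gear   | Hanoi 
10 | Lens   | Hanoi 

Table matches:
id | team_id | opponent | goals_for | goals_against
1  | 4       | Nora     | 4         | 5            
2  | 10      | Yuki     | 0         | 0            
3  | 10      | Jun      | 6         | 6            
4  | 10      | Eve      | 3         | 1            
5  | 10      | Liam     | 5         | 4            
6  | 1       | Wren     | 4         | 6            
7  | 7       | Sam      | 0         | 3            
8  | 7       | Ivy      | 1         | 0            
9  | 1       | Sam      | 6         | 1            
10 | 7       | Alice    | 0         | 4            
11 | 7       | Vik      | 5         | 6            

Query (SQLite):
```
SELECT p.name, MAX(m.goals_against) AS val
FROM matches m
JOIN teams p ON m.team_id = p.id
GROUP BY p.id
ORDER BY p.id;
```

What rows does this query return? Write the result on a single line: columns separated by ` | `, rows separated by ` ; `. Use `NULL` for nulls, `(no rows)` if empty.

Panel | 6 ; Module | 5 ; Gear | 6 ; Lens | 6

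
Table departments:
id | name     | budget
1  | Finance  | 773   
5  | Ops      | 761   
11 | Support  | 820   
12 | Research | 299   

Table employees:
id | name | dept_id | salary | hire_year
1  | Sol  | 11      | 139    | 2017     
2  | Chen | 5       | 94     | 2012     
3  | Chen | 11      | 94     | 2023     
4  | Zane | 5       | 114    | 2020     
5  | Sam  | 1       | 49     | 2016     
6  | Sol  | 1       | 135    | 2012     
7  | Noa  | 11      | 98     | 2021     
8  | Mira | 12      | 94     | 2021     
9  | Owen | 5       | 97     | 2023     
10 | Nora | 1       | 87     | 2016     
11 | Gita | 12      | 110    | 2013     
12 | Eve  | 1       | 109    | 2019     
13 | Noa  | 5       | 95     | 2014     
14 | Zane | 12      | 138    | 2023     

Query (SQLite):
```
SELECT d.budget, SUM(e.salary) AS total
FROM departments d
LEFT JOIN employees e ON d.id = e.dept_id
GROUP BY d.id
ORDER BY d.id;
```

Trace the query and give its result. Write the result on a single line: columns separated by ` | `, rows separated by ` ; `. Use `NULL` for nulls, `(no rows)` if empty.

773 | 380 ; 761 | 400 ; 820 | 331 ; 299 | 342

LEFT JOIN keeps every departments row; unmatched ones get NULL for employees columns.
Group by departments.id and compute SUM(e.salary). SUM over an all-NULL group is NULL.
  1: ids {5, 6, 10, 12} → SUM(e.salary)=380
  5: ids {2, 4, 9, 13} → SUM(e.salary)=400
  11: ids {1, 3, 7} → SUM(e.salary)=331
  12: ids {8, 11, 14} → SUM(e.salary)=342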